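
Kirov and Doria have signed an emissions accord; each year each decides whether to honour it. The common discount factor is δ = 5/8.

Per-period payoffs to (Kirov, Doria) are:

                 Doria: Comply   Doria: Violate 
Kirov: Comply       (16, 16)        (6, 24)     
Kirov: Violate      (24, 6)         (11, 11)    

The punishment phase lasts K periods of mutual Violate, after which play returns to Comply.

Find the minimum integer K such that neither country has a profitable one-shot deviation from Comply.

IC: δ(1−δ^K)/(1−δ) ≥ (24−16)/(16−11) = 8/5.
With δ = 5/8: need 1 − δ^K ≥ 8/5·(1−5/8)/(5/8), i.e. δ^K ≤ 0.0400.
Since (5/8)^6 = 0.0596 and (5/8)^7 = 0.0373, the smallest such K is 7.

7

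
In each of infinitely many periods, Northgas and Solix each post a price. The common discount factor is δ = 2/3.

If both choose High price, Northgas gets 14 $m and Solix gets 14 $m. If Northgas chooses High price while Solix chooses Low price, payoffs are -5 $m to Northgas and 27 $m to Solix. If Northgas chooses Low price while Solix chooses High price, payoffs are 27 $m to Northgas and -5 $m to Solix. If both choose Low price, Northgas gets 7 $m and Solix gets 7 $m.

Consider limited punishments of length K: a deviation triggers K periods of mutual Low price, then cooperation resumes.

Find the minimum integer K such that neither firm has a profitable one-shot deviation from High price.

IC: δ(1−δ^K)/(1−δ) ≥ (27−14)/(14−7) = 13/7.
With δ = 2/3: need 1 − δ^K ≥ 13/7·(1−2/3)/(2/3), i.e. δ^K ≤ 0.0714.
Since (2/3)^6 = 0.0878 and (2/3)^7 = 0.0585, the smallest such K is 7.

7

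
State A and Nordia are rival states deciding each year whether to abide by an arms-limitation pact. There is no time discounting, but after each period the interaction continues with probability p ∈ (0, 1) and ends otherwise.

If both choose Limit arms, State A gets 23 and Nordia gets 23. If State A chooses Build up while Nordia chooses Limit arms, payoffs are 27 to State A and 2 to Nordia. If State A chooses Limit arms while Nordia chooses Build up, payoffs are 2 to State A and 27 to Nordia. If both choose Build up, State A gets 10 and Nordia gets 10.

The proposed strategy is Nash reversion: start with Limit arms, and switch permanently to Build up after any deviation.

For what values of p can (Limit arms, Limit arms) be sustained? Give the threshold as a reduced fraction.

Expected cooperation value is 23 + p·23 + p²·23 + … = 23/(1−p); deviation gives 27 + p·10/(1−p).
23 ≥ 27(1−p) + 10p ⇒ 17p ≥ 4 ⇒ p ≥ 4/17.

4/17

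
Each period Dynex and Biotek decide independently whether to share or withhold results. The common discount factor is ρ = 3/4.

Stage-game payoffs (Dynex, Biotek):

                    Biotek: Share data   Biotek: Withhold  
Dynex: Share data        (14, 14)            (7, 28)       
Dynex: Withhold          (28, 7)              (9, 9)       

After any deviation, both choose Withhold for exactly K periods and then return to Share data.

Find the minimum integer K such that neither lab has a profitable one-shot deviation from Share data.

10

Need Σ_{k=1}^{K} ρ^k ≥ (28−14)/(14−9) = 2.8000 at ρ = 3/4.
At K = 9 the sum is 2.7747 < 2.8000; at K = 10 it is 2.8311 ≥ 2.8000.
So the minimum punishment length is K = 10.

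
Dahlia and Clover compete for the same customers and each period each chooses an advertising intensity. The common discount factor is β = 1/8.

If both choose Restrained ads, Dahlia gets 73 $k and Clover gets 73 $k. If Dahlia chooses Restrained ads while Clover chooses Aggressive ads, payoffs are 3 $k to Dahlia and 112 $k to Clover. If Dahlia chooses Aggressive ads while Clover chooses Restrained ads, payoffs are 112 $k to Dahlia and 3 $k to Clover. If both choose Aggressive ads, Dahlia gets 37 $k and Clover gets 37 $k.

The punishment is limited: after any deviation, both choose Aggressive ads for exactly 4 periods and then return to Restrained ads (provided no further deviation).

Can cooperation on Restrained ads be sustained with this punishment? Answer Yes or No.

A one-shot deviation gives 112 now, then 37 for 4 periods, then back to 73.
Gain from deviating: (112−73) today; loss: (73−37) in each of the next 4 periods.
No-deviation condition: (73−37)(β+…+β^4) ≥ 112−73, i.e. β+…+β^4 ≥ 13/12.
At β = 1/8: β+…+β^4 = 0.1428 < 1.0833.
So cooperation is not sustainable.

No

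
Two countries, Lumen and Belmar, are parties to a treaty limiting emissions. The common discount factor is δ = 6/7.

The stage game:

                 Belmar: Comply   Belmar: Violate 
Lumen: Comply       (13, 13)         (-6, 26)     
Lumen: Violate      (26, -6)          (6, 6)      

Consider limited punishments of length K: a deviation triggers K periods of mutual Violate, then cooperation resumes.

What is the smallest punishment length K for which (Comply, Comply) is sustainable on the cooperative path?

3

No profitable deviation requires (13−6)(δ+…+δ^K) ≥ 26−13, i.e. δ+…+δ^K ≥ 13/7 ≈ 1.8571.
With δ = 6/7, the partial sums are K=1: 0.8571, K=2: 1.5918, K=3: 2.2216.
K = 3 is the first length at which the sum reaches 1.8571.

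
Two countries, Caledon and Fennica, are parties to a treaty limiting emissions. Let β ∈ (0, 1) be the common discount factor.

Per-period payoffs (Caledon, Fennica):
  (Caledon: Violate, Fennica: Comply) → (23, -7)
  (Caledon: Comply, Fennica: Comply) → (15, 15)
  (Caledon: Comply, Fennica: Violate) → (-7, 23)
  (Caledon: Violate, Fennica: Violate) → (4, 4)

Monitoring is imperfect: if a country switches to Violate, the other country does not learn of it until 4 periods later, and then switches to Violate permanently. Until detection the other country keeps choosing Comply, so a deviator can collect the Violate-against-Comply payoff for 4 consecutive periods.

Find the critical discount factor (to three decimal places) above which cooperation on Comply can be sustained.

0.806

The best deviation is to choose Violate for all 4 undetected periods, earning 23 each, then 4 forever once detected.
Deviation value: 23(1−β^4)/(1−β) + 4β^4/(1−β); cooperation value: 15/(1−β).
IC: 15 ≥ 23(1−β^4) + 4β^4 = 23 − 19β^4.
So β^4 ≥ 8/19, giving β ≥ (8/19)^(1/4) ≈ 0.806.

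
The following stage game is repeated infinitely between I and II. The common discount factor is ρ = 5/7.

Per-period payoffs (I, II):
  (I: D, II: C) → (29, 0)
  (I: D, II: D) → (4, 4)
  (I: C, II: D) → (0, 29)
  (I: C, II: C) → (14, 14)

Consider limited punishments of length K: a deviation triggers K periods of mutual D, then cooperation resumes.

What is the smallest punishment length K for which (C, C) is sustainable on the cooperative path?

3

IC: ρ(1−ρ^K)/(1−ρ) ≥ (29−14)/(14−4) = 3/2.
With ρ = 5/7: need 1 − ρ^K ≥ 3/2·(1−5/7)/(5/7), i.e. ρ^K ≤ 0.4000.
Since (5/7)^2 = 0.5102 and (5/7)^3 = 0.3644, the smallest such K is 3.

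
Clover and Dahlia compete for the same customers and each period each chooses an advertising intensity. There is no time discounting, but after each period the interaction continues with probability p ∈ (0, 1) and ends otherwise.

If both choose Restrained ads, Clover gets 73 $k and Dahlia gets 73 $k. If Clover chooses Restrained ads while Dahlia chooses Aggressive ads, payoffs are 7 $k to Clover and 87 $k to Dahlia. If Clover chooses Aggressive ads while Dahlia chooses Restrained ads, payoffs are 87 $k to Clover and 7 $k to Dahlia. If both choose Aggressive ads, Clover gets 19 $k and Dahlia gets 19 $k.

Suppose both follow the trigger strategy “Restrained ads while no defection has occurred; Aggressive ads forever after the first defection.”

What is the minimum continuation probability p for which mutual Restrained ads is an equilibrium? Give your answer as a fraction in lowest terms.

7/34

Expected cooperation value is 73 + p·73 + p²·73 + … = 73/(1−p); deviation gives 87 + p·19/(1−p).
73 ≥ 87(1−p) + 19p ⇒ 68p ≥ 14 ⇒ p ≥ 14/68 = 7/34.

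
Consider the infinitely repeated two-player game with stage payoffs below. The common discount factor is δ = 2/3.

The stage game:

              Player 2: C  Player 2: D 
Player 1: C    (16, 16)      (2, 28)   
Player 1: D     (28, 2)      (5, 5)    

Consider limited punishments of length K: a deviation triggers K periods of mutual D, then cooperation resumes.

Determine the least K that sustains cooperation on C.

2

No profitable deviation requires (16−5)(δ+…+δ^K) ≥ 28−16, i.e. δ+…+δ^K ≥ 12/11 ≈ 1.0909.
With δ = 2/3, the partial sums are K=1: 0.6667, K=2: 1.1111.
K = 2 is the first length at which the sum reaches 1.0909.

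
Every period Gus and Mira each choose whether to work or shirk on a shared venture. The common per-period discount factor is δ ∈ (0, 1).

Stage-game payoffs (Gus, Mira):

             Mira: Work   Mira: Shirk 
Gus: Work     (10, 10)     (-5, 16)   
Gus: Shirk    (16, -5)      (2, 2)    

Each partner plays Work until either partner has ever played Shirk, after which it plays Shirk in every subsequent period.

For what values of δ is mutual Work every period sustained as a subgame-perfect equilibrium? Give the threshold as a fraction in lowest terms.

10/(1−δ) ≥ 16 + 2δ/(1−δ)
10 ≥ 16 − 14δ
δ ≥ 6/14 = 3/7.

3/7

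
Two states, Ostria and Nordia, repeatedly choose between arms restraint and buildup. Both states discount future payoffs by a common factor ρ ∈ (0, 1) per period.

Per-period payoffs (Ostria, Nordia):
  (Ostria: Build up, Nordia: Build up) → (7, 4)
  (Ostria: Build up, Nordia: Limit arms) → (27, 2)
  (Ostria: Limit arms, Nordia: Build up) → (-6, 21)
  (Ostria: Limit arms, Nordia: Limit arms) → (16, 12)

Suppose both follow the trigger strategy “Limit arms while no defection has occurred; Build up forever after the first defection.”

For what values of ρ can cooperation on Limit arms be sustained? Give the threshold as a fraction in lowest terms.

11/20

For Ostria: deviation gain 27−16 = 11, per-period punishment loss 16−7 = 9. IC gives ρ ≥ 11/20.
For Nordia: gain 9, loss 8 per period, so ρ ≥ 9/17.
The tighter constraint is Ostria's, so cooperation needs ρ ≥ 11/20.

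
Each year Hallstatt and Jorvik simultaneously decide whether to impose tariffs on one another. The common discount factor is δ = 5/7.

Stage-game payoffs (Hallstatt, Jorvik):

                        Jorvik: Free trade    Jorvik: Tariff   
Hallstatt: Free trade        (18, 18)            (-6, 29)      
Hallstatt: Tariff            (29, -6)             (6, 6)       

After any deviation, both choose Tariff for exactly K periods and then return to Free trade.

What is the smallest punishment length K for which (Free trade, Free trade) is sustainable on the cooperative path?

IC: δ(1−δ^K)/(1−δ) ≥ (29−18)/(18−6) = 11/12.
With δ = 5/7: need 1 − δ^K ≥ 11/12·(1−5/7)/(5/7), i.e. δ^K ≤ 0.6333.
Since (5/7)^1 = 0.7143 and (5/7)^2 = 0.5102, the smallest such K is 2.

2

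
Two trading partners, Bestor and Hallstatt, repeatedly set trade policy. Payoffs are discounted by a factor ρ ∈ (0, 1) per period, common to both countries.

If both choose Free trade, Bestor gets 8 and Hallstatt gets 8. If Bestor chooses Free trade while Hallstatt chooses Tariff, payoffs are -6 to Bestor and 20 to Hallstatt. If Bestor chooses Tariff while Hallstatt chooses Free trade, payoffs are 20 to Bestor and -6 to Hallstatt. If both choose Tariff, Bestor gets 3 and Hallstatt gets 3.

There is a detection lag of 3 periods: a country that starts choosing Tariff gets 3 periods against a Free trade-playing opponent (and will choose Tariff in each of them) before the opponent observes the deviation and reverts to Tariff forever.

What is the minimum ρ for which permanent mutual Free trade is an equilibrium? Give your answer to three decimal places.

A deviator earns 20 for 3 periods, then 3 forever; cooperating earns 8 forever. Multiplying the IC by (1−ρ):
8 ≥ 20(1−ρ^3) + 3ρ^3, so 17·ρ^3 ≥ 12 and ρ^3 ≥ 12/17.
ρ ≥ (12/17)^(1/3) ≈ 0.890.

0.890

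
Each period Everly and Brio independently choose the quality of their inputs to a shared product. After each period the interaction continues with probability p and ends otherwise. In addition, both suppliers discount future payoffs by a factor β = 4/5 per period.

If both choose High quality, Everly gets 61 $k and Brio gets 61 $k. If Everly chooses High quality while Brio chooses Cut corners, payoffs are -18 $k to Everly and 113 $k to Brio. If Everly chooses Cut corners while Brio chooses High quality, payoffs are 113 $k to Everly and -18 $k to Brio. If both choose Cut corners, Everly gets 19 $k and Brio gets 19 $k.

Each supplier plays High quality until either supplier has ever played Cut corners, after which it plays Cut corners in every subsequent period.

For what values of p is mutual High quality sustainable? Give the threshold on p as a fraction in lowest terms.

With continuation probability p and discount β, the effective per-period discount factor is βp.
Grim-trigger IC: βp ≥ (113−61)/(113−19) = 26/47.
So p ≥ (26/47)/(4/5) = 65/94.

65/94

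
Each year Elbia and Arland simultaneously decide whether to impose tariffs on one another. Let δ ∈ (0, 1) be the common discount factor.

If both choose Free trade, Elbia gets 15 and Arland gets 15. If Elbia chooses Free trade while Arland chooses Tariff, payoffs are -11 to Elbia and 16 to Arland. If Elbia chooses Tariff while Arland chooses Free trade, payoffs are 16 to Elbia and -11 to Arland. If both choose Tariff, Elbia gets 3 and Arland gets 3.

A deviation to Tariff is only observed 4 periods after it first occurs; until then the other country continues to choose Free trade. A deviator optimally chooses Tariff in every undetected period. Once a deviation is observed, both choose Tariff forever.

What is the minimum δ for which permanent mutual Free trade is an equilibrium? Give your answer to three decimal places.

0.527

The best deviation is to choose Tariff for all 4 undetected periods, earning 16 each, then 3 forever once detected.
Deviation value: 16(1−δ^4)/(1−δ) + 3δ^4/(1−δ); cooperation value: 15/(1−δ).
IC: 15 ≥ 16(1−δ^4) + 3δ^4 = 16 − 13δ^4.
So δ^4 ≥ 1/13, giving δ ≥ (1/13)^(1/4) ≈ 0.527.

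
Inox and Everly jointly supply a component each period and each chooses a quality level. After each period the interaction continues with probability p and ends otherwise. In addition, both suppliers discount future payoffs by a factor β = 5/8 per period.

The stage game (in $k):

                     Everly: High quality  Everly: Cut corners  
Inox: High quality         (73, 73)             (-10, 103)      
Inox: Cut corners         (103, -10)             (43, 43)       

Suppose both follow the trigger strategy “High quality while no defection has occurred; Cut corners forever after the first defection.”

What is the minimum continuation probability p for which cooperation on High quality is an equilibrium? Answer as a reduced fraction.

With continuation probability p and discount β, the effective per-period discount factor is βp.
Grim-trigger IC: βp ≥ (103−73)/(103−43) = 1/2.
So p ≥ (1/2)/(5/8) = 4/5.

4/5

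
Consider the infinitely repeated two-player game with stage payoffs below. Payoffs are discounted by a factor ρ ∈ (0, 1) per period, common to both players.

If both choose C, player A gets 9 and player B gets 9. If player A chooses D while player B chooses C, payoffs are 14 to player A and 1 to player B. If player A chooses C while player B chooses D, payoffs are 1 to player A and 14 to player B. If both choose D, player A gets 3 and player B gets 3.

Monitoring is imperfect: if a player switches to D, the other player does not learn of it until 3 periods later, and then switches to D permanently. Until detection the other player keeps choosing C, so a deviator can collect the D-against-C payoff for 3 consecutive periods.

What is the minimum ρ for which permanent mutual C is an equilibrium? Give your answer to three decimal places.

0.769

The best deviation is to choose D for all 3 undetected periods, earning 14 each, then 3 forever once detected.
Deviation value: 14(1−ρ^3)/(1−ρ) + 3ρ^3/(1−ρ); cooperation value: 9/(1−ρ).
IC: 9 ≥ 14(1−ρ^3) + 3ρ^3 = 14 − 11ρ^3.
So ρ^3 ≥ 5/11, giving ρ ≥ (5/11)^(1/3) ≈ 0.769.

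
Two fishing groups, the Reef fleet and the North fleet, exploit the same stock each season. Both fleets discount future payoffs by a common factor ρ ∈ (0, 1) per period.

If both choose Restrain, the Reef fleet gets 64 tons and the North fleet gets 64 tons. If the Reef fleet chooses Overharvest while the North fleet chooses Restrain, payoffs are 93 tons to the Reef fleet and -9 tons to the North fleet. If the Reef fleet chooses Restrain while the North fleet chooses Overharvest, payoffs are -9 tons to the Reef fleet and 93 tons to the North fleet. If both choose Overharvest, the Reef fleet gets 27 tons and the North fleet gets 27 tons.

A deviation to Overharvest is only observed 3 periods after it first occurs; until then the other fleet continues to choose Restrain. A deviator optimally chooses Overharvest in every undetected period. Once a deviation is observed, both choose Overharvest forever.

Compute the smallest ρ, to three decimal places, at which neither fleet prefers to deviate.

A deviator earns 93 for 3 periods, then 27 forever; cooperating earns 64 forever. Multiplying the IC by (1−ρ):
64 ≥ 93(1−ρ^3) + 27ρ^3, so 66·ρ^3 ≥ 29 and ρ^3 ≥ 29/66.
ρ ≥ (29/66)^(1/3) ≈ 0.760.

0.760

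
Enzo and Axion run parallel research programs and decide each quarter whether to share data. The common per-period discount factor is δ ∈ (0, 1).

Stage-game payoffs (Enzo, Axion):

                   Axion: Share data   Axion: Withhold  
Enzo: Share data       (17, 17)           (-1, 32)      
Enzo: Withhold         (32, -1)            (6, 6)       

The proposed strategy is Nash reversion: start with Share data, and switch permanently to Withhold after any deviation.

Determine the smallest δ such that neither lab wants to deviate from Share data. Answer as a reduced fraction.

15/26

Under grim trigger the critical discount factor is (T−C)/(T−P) with T = 32, C = 17, P = 6.
δ* = (32−17)/(32−6) = 15/26.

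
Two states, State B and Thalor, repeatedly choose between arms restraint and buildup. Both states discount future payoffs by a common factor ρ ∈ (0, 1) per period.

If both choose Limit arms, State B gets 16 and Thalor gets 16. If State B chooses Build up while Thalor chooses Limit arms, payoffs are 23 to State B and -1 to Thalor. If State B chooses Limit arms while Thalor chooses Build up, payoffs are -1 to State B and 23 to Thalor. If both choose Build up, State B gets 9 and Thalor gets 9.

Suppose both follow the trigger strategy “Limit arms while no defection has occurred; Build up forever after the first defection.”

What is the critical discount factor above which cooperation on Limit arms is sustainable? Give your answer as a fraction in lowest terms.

One-period gain from deviating is 23 − 16 = 7. The loss is 16 − 9 = 7 in every subsequent period, with present value 7·ρ/(1−ρ).
Deviation is unprofitable when 7·ρ/(1−ρ) ≥ 7, i.e. ρ/(1−ρ) ≥ 1.
Equivalently ρ ≥ 7/(7+7) = 1/2.

1/2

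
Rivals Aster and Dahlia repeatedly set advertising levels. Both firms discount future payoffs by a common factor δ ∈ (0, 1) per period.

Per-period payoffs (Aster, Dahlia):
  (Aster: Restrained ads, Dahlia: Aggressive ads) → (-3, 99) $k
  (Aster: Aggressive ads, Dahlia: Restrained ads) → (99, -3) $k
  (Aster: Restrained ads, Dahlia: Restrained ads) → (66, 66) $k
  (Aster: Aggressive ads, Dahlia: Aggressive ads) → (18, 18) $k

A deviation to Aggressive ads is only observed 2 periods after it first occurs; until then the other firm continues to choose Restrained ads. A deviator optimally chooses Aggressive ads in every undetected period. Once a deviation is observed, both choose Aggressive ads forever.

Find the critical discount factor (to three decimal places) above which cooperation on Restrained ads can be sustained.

A deviator earns 99 for 2 periods, then 18 forever; cooperating earns 66 forever. Multiplying the IC by (1−δ):
66 ≥ 99(1−δ^2) + 18δ^2, so 81·δ^2 ≥ 33 and δ^2 ≥ 11/27.
δ ≥ (11/27)^(1/2) ≈ 0.638.

0.638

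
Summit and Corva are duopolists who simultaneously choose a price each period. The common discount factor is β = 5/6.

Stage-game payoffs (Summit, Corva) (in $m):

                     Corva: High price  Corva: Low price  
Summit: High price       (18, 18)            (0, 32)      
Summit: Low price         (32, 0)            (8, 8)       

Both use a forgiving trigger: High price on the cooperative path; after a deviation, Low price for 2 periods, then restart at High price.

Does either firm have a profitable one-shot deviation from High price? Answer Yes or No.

No

IC: β+…+β^2 ≥ (32−18)/(18−8) = 7/5.
At β = 5/6: partial sum = 1.5278 ≥ 1.4000. Cooperation sustainable.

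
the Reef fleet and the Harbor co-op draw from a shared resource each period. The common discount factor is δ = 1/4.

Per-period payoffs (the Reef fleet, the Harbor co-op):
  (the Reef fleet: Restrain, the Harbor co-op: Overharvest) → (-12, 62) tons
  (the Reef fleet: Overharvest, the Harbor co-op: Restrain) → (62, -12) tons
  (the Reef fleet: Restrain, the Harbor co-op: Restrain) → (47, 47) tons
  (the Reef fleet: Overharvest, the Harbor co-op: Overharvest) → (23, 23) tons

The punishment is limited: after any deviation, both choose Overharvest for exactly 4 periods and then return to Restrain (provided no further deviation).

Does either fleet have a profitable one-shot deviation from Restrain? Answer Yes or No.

Comparing payoff streams over the 5 periods until play realigns: cooperate → 47(1+δ+…+δ^4); deviate → 62 + 23(δ+…+δ^4).
Cooperation is sustained iff (47−23)(δ+…+δ^4) ≥ 62−47.
δ+…+δ^4 = 1/4·(1−(1/4)^4)/(1−1/4) = 0.3320, and (62−47)/(47−23) = 0.6250.
0.3320 < 0.6250, so cooperation is not sustainable.

Yes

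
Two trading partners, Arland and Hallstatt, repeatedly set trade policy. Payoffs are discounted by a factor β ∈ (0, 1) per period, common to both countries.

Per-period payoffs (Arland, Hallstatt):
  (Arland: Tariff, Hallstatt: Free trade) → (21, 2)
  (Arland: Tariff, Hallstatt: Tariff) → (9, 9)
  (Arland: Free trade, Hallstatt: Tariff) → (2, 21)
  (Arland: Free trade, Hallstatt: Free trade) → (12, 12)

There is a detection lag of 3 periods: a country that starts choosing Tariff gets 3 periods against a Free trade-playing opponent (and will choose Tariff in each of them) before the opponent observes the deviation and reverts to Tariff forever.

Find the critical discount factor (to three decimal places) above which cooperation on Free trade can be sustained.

0.909

Deviating for the 3 undetected periods gains 21−12 = 9 per period over cooperation, then loses 12−9 = 3 per period forever once punishment starts.
Gain: 9(1 + β + … + β^2); loss: 3·β^3/(1−β).
No profitable deviation ⇔ 9(1−β^3) ≤ 3·β^3, i.e. β^3 ≥ 9/(9+3) = 3/4.
Hence β ≥ (3/4)^(1/3) ≈ 0.909.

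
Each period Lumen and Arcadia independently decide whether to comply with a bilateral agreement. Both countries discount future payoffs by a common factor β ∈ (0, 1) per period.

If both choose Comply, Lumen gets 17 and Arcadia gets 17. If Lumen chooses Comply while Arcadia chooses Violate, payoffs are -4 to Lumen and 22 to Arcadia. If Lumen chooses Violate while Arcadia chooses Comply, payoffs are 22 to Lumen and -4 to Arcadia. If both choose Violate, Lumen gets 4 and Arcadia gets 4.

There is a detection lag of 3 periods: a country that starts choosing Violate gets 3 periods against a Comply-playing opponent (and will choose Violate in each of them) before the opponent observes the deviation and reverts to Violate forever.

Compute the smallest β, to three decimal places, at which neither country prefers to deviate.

0.652

Deviating for the 3 undetected periods gains 22−17 = 5 per period over cooperation, then loses 17−4 = 13 per period forever once punishment starts.
Gain: 5(1 + β + … + β^2); loss: 13·β^3/(1−β).
No profitable deviation ⇔ 5(1−β^3) ≤ 13·β^3, i.e. β^3 ≥ 5/(5+13) = 5/18.
Hence β ≥ (5/18)^(1/3) ≈ 0.652.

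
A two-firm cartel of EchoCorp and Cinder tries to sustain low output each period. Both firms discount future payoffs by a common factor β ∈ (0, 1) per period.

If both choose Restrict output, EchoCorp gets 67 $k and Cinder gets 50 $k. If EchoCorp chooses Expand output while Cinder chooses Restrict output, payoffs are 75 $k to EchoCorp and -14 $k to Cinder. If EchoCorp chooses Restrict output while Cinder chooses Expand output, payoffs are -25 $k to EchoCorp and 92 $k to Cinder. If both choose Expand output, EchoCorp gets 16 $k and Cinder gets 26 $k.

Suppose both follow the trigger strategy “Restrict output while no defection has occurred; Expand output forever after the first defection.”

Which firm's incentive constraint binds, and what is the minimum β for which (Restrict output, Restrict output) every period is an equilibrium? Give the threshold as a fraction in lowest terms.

EchoCorp: cooperation gives 67 each period; deviation gives 75 once then 16 forever.
  67/(1−β) ≥ 75 + 16β/(1−β) ⇒ β ≥ 8/59.
Cinder: cooperation gives 50 each period; deviation gives 92 once then 26 forever.
  β ≥ 42/66 = 7/11.
Both must hold, so the binding constraint is Cinder's: β ≥ 7/11.

Cinder; β ≥ 7/11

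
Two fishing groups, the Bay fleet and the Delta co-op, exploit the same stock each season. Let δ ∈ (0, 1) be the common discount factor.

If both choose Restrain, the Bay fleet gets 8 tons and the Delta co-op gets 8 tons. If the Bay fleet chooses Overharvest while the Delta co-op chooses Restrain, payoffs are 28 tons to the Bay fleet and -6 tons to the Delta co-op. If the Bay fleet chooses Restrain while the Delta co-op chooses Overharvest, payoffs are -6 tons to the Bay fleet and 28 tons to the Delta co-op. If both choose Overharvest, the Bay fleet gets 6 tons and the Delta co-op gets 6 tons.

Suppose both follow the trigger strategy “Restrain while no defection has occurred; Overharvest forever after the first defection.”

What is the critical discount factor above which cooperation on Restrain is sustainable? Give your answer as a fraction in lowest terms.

8/(1−δ) ≥ 28 + 6δ/(1−δ)
8 ≥ 28 − 22δ
δ ≥ 20/22 = 10/11.

10/11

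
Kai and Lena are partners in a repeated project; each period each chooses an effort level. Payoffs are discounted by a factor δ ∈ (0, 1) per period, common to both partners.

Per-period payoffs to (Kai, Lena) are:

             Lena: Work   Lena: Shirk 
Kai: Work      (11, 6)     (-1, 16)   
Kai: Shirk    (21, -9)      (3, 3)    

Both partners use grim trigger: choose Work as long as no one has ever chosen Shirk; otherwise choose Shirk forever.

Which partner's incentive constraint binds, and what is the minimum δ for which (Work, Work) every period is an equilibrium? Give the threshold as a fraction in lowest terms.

Kai's threshold: (21−11)/(21−3) = 5/9.
Lena's threshold: (16−6)/(16−3) = 10/13.
5/9 < 10/13, so Lena binds and δ* = 10/13.

Lena; δ ≥ 10/13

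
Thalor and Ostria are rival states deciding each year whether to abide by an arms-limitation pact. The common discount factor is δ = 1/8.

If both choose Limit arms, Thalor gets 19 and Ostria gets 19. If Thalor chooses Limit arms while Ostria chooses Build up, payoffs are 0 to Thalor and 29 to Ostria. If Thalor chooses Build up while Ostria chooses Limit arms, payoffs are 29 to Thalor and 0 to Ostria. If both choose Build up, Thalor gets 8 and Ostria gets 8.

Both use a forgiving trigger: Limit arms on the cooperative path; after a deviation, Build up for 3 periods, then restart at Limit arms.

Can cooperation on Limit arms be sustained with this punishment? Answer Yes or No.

No

IC: δ+…+δ^3 ≥ (29−19)/(19−8) = 10/11.
At δ = 1/8: partial sum = 0.1426 < 0.9091. Cooperation not sustainable.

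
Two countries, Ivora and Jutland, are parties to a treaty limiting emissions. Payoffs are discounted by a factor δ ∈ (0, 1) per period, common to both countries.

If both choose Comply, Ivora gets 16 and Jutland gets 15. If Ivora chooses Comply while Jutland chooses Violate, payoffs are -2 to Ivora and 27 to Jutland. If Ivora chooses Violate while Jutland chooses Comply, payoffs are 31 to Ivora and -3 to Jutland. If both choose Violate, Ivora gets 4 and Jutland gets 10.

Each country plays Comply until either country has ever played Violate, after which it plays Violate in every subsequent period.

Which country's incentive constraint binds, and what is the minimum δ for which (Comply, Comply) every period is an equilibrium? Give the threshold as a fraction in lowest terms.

Jutland; δ ≥ 12/17

Ivora's threshold: (31−16)/(31−4) = 5/9.
Jutland's threshold: (27−15)/(27−10) = 12/17.
5/9 < 12/17, so Jutland binds and δ* = 12/17.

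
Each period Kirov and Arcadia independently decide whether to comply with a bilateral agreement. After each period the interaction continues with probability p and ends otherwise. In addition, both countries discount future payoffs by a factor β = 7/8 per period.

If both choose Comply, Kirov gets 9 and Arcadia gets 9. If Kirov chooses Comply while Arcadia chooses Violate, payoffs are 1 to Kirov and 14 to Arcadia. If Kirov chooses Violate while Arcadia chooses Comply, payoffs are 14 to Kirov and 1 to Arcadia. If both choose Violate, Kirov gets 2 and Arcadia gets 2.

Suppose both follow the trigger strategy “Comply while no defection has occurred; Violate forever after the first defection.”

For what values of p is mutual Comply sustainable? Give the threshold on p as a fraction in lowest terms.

10/21

With continuation probability p and discount β, the effective per-period discount factor is βp.
Grim-trigger IC: βp ≥ (14−9)/(14−2) = 5/12.
So p ≥ (5/12)/(7/8) = 10/21.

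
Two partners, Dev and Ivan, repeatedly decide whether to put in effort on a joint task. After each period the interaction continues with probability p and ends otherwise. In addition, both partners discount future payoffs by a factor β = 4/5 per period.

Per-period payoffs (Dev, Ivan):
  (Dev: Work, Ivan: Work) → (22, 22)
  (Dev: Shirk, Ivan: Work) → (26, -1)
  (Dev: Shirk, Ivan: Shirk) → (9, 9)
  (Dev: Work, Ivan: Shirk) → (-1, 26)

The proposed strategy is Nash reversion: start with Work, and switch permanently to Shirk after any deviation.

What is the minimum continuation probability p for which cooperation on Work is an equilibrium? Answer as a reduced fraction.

5/17

With continuation probability p and discount β, the effective per-period discount factor is βp.
Grim-trigger IC: βp ≥ (26−22)/(26−9) = 4/17.
So p ≥ (4/17)/(4/5) = 5/17.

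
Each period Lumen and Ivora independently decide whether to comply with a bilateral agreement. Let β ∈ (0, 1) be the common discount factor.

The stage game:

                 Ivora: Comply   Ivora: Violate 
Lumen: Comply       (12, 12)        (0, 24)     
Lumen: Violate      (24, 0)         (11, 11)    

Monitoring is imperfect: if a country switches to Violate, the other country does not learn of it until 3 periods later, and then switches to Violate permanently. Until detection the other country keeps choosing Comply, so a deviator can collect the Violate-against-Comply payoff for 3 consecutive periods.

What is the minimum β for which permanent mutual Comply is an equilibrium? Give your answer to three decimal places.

0.974

A deviator earns 24 for 3 periods, then 11 forever; cooperating earns 12 forever. Multiplying the IC by (1−β):
12 ≥ 24(1−β^3) + 11β^3, so 13·β^3 ≥ 12 and β^3 ≥ 12/13.
β ≥ (12/13)^(1/3) ≈ 0.974.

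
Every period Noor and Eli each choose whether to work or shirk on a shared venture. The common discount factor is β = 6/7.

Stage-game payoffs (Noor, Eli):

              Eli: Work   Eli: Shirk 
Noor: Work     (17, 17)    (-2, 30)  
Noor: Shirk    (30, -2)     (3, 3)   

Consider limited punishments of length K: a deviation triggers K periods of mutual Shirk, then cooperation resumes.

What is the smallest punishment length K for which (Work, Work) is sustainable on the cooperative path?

IC: β(1−β^K)/(1−β) ≥ (30−17)/(17−3) = 13/14.
With β = 6/7: need 1 − β^K ≥ 13/14·(1−6/7)/(6/7), i.e. β^K ≤ 0.8452.
Since (6/7)^1 = 0.8571 and (6/7)^2 = 0.7347, the smallest such K is 2.

2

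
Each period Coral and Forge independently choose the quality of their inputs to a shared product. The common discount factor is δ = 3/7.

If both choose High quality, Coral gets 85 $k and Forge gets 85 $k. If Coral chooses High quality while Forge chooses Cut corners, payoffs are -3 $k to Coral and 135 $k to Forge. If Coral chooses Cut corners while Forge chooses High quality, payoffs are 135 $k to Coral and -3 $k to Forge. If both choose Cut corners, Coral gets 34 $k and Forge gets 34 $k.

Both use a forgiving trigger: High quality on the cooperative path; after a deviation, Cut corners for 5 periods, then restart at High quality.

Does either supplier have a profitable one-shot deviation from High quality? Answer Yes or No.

Yes

IC: δ+…+δ^5 ≥ (135−85)/(85−34) = 50/51.
At δ = 3/7: partial sum = 0.7392 < 0.9804. Cooperation not sustainable.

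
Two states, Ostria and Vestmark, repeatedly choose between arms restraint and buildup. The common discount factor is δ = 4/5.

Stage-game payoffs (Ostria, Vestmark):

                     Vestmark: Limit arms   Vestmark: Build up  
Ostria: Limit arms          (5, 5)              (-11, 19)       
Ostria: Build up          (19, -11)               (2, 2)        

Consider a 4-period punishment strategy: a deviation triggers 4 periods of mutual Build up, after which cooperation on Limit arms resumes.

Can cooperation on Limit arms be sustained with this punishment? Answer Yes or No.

No

A one-shot deviation gives 19 now, then 2 for 4 periods, then back to 5.
Gain from deviating: (19−5) today; loss: (5−2) in each of the next 4 periods.
No-deviation condition: (5−2)(δ+…+δ^4) ≥ 19−5, i.e. δ+…+δ^4 ≥ 14/3.
At δ = 4/5: δ+…+δ^4 = 2.3616 < 4.6667.
So cooperation is not sustainable.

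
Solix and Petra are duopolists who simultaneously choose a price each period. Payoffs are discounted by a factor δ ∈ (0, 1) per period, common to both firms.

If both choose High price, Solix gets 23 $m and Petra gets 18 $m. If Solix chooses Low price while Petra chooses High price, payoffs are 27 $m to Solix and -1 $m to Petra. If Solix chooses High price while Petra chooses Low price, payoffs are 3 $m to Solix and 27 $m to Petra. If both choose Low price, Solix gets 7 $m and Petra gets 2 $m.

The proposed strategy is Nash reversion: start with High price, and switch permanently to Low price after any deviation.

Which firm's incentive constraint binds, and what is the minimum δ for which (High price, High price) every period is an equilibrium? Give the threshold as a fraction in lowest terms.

Solix's threshold: (27−23)/(27−7) = 1/5.
Petra's threshold: (27−18)/(27−2) = 9/25.
1/5 < 9/25, so Petra binds and δ* = 9/25.

Petra; δ ≥ 9/25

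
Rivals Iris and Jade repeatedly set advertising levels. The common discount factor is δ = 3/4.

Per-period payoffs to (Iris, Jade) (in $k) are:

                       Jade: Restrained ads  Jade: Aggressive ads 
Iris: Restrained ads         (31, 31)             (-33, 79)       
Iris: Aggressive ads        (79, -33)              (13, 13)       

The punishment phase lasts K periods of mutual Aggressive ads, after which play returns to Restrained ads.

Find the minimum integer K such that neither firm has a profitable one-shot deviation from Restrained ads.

Need Σ_{k=1}^{K} δ^k ≥ (79−31)/(31−13) = 2.6667 at δ = 3/4.
At K = 7 the sum is 2.5995 < 2.6667; at K = 8 it is 2.6997 ≥ 2.6667.
So the minimum punishment length is K = 8.

8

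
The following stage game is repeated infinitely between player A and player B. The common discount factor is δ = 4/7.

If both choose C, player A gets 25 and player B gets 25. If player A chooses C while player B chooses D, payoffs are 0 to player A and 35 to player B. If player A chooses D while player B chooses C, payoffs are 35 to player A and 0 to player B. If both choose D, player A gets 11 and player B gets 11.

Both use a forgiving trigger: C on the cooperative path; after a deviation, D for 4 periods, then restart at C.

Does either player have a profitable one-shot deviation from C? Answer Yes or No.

No

IC: δ+…+δ^4 ≥ (35−25)/(25−11) = 5/7.
At δ = 4/7: partial sum = 1.1912 ≥ 0.7143. Cooperation sustainable.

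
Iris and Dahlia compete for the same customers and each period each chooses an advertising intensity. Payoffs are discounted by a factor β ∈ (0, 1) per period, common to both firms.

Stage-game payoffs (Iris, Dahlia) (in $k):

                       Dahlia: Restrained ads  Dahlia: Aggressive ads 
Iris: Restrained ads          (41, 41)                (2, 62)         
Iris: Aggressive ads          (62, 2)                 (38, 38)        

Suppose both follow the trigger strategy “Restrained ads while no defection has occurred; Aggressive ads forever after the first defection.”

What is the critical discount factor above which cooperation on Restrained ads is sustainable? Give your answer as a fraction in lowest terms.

Cooperation forever yields 41 each period: 41/(1−β).
Deviating yields 62 once, then 38 forever: 62 + 38β/(1−β).
No profitable deviation requires 41/(1−β) ≥ 62 + 38β/(1−β).
Multiplying by (1−β): 41 ≥ 62(1−β) + 38β = 62 − 24β.
So 24β ≥ 21, i.e. β ≥ 21/24 = 7/8.

7/8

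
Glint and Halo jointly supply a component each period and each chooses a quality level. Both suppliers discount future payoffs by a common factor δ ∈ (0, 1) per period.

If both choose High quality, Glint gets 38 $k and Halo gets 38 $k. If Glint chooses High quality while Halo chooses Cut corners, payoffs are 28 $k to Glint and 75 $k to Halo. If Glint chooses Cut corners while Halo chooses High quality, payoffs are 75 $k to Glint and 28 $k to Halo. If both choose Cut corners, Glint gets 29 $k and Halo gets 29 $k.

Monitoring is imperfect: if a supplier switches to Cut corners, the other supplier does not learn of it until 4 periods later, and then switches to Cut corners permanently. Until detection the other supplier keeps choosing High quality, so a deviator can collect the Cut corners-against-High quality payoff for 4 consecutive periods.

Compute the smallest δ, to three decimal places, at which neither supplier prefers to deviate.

The best deviation is to choose Cut corners for all 4 undetected periods, earning 75 each, then 29 forever once detected.
Deviation value: 75(1−δ^4)/(1−δ) + 29δ^4/(1−δ); cooperation value: 38/(1−δ).
IC: 38 ≥ 75(1−δ^4) + 29δ^4 = 75 − 46δ^4.
So δ^4 ≥ 37/46, giving δ ≥ (37/46)^(1/4) ≈ 0.947.

0.947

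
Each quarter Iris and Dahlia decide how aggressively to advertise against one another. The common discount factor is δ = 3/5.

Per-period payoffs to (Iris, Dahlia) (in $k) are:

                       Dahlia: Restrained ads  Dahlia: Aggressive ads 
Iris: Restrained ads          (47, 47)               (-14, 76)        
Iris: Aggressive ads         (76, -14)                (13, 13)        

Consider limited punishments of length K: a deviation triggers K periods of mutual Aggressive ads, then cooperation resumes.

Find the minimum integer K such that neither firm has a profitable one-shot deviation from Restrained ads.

2

No profitable deviation requires (47−13)(δ+…+δ^K) ≥ 76−47, i.e. δ+…+δ^K ≥ 29/34 ≈ 0.8529.
With δ = 3/5, the partial sums are K=1: 0.6000, K=2: 0.9600.
K = 2 is the first length at which the sum reaches 0.8529.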